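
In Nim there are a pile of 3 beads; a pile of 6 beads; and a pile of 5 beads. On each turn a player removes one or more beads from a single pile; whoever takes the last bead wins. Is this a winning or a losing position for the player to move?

Compute the nim-sum pairwise:
3 XOR 6 = 5
5 XOR 5 = 0
The nim-sum is 0, so this is a P-position: the player to move is in a losing position under optimal play.

Losing position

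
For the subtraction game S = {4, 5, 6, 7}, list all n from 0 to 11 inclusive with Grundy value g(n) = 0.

0, 1, 2, 3, 11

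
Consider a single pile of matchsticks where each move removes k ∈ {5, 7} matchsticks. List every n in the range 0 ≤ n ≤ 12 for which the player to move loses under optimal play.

0, 1, 2, 3, 4, 12

Build the Grundy sequence with g(k) = mex{g(k−s) : s ∈ {5, 7}, s ≤ k}:
k:     0  1  2  3  4  5  6  7  8  9 10 11 12
g(k):  0  0  0  0  0  1  1  1  1  1  2  2  0
The P-positions (g = 0) in 0..12 are 0, 1, 2, 3, 4, 12.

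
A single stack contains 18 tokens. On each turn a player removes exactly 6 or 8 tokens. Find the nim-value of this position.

0

Build the Grundy sequence with g(k) = mex{g(k−s) : s ∈ {6, 8}, s ≤ k}:
k:     0  1  2  3  4  5  6  7  8  9 10 11 12 13 14 15 16 17 18
g(k):  0  0  0  0  0  0  1  1  1  1  1  1  2  2  0  0  0  0  0
So g(18) = 0.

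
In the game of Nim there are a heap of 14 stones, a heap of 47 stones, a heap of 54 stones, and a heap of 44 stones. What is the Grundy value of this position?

Nim-sum: 14 XOR 47 XOR 54 XOR 44 = 59.

59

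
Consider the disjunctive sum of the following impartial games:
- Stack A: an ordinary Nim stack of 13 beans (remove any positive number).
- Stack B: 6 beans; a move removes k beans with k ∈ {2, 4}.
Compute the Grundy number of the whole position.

13

Stack A is a plain Nim stack of size 13, so its Grundy value is 13.
For stack B, compute g(0), g(1), … with moves {2, 4}:
k:     0  1  2  3  4  5  6
g(k):  0  0  1  1  2  2  0
So g(6) = 0.
The value of a disjunctive sum is the nim-sum of the parts.
Combined value = 13 XOR 0 = 13.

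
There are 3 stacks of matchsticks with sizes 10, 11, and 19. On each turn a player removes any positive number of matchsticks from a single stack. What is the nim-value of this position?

In binary:
  01010  (10)
  01011  (11)
  10011  (19)
  -----
  10010  (18)

18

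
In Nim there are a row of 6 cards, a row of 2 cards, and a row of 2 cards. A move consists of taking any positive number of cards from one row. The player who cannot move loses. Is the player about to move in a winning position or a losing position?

Nim-sum: 6 ^ 2 ^ 2 = 6.
The nim-sum is 6 ≠ 0, so this is an N-position: the player to move can win.

Winning position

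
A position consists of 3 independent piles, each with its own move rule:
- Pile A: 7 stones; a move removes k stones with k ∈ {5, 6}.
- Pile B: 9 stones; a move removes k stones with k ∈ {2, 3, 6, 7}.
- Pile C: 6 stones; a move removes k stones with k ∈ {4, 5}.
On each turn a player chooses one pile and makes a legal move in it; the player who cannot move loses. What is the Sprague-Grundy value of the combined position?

0

For pile A, compute g(0), g(1), … with moves {5, 6}:
k:     0  1  2  3  4  5  6  7
g(k):  0  0  0  0  0  1  1  1
So g(7) = 1.
Grundy values for pile B (subtraction set {2, 3, 6, 7}):
k:     0  1  2  3  4  5  6  7  8  9
g(k):  0  0  1  1  2  0  3  1  2  0
So g(9) = 0.
For pile C, compute g(0), g(1), … with moves {4, 5}:
k:     0  1  2  3  4  5  6
g(k):  0  0  0  0  1  1  1
So g(6) = 1.
The value of a disjunctive sum is the nim-sum of the parts.
Combined value = 1 XOR 0 XOR 1 = 0.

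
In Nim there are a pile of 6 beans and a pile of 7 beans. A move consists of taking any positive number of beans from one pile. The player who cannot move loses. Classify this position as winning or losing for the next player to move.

Nim-sum: 6 ⊕ 7 = 1.
The nim-sum is 1 ≠ 0, so this is an N-position: the player to move can win.

Winning position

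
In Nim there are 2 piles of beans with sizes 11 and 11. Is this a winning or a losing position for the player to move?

Losing position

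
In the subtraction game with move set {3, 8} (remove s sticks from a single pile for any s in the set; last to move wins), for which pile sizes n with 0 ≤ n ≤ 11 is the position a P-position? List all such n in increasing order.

0, 1, 2, 6, 7, 11

Build the Grundy sequence with g(k) = mex{g(k−s) : s ∈ {3, 8}, s ≤ k}:
g(0) = mex{} = 0
g(1) = mex{} = 0
g(2) = mex{} = 0
g(3) = mex{0} = 1
g(4) = mex{0} = 1
g(5) = mex{0} = 1
g(6) = mex{1} = 0
g(7) = mex{1} = 0
g(8) = mex{0,1} = 2
g(9) = mex{0} = 1
g(10) = mex{0} = 1
g(11) = mex{1,2} = 0
The P-positions (g = 0) in 0..11 are 0, 1, 2, 6, 7, 11.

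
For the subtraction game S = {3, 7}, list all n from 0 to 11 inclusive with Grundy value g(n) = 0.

0, 1, 2, 6, 10, 11

Compute g(0), g(1), … for moves {3, 7}:
k:     0  1  2  3  4  5  6  7  8  9 10 11
g(k):  0  0  0  1  1  1  0  2  2  1  0  0
The P-positions (g = 0) in 0..11 are 0, 1, 2, 6, 10, 11.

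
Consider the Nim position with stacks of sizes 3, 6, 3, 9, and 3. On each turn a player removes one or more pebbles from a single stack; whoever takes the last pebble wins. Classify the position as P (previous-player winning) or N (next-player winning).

N-position

Compute the nim-sum pairwise:
3 ^ 6 = 5
5 ^ 3 = 6
6 ^ 9 = 15
15 ^ 3 = 12
The nim-sum is 12 ≠ 0, so this is an N-position: the player to move can win.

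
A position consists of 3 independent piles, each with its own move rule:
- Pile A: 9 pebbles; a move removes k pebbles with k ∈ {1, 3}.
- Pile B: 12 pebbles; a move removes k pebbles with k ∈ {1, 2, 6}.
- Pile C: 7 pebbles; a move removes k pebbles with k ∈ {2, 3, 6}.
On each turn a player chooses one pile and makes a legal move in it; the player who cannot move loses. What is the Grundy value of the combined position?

2

Grundy values for pile A (subtraction set {1, 3}):
g(0) = mex{} = 0
g(1) = mex{0} = 1
g(2) = mex{1} = 0
g(3) = mex{0} = 1
g(4) = mex{1} = 0
g(5) = mex{0} = 1
g(6) = mex{1} = 0
g(7) = mex{0} = 1
g(8) = mex{1} = 0
g(9) = mex{0} = 1
So g(9) = 1.
Build the Grundy sequence for pile B with g(k) = mex{g(k−s) : s ∈ {1, 2, 6}, s ≤ k}:
k:     0  1  2  3  4  5  6  7  8  9 10 11 12
g(k):  0  1  2  0  1  2  3  0  1  2  0  1  2
So g(12) = 2.
Build the Grundy sequence for pile C with g(k) = mex{g(k−s) : s ∈ {2, 3, 6}, s ≤ k}:
g(0) = mex{} = 0
g(1) = mex{} = 0
g(2) = mex{0} = 1
g(3) = mex{0} = 1
g(4) = mex{0,1} = 2
g(5) = mex{1} = 0
g(6) = mex{0,1,2} = 3
g(7) = mex{0,2} = 1
So g(7) = 1.
By the Sprague-Grundy theorem, the Grundy value of a sum of independent games is the XOR of the component values.
Combined value = 1 XOR 2 XOR 1 = 2.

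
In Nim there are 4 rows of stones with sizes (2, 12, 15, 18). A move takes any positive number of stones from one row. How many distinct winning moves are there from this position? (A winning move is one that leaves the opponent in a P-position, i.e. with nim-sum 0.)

1

Nim-sum: 2 ⊕ 12 ⊕ 15 ⊕ 18 = 19.
The overall nim-sum is X = 19. A row of size p has a winning move iff p XOR X < p (reduce it to p XOR X).
  2: 2 XOR 19 = 17 ≥ 2 — no move.
  12: 12 XOR 19 = 31 ≥ 12 — no move.
  15: 15 XOR 19 = 28 ≥ 15 — no move.
  18: 18 XOR 19 = 1 < 18 — winning move (to 1).
That gives 1 winning move.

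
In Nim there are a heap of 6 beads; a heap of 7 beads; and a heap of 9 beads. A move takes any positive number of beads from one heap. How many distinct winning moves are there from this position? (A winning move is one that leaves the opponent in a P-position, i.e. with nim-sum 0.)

Compute the nim-sum pairwise:
6 ^ 7 = 1
1 ^ 9 = 8
The overall nim-sum is X = 8. A heap of size p has a winning move iff p XOR X < p (reduce it to p XOR X).
  6: 6 XOR 8 = 14 ≥ 6 — no move.
  7: 7 XOR 8 = 15 ≥ 7 — no move.
  9: 9 XOR 8 = 1 < 9 — winning move (to 1).
That gives 1 winning move.

1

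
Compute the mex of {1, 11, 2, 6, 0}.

The values 0, 1, 2 are all present; 3 is the first non-negative integer missing from the set.

3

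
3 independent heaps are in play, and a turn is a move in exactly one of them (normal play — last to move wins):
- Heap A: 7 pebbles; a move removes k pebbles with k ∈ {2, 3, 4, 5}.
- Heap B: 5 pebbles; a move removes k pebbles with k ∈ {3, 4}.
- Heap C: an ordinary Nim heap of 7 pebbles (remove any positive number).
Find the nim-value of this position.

6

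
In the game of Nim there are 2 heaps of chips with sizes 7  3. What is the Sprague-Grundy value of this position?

4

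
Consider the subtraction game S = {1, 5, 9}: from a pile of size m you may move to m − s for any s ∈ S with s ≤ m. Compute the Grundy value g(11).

1

Build the Grundy sequence with g(k) = mex{g(k−s) : s ∈ {1, 5, 9}, s ≤ k}:
k:     0  1  2  3  4  5  6  7  8  9 10 11
g(k):  0  1  0  1  0  1  0  1  0  1  0  1
So g(11) = 1.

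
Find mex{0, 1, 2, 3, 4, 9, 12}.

5

The values 0, 1, 2, 3, 4 are all present; 5 is the first non-negative integer missing from the set.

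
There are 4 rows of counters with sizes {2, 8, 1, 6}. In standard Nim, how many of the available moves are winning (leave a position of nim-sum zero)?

1

Nim-sum: 2 ⊕ 8 ⊕ 1 ⊕ 6 = 13.
The overall nim-sum is X = 13. A row of size p has a winning move iff p XOR X < p (reduce it to p XOR X).
  2: 2 XOR 13 = 15 ≥ 2 — no move.
  8: 8 XOR 13 = 5 < 8 — winning move (to 5).
  1: 1 XOR 13 = 12 ≥ 1 — no move.
  6: 6 XOR 13 = 11 ≥ 6 — no move.
That gives 1 winning move.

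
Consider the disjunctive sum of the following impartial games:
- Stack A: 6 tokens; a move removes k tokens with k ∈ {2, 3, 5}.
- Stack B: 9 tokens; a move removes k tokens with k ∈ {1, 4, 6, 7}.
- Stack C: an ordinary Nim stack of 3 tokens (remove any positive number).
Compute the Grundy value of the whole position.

2

Grundy values for stack A (subtraction set {2, 3, 5}):
k:     0  1  2  3  4  5  6
g(k):  0  0  1  1  2  2  3
So g(6) = 3.
Build the Grundy sequence for stack B with g(k) = mex{g(k−s) : s ∈ {1, 4, 6, 7}, s ≤ k}:
g(0) = mex{} = 0
g(1) = mex{0} = 1
g(2) = mex{1} = 0
g(3) = mex{0} = 1
g(4) = mex{0,1} = 2
g(5) = mex{1,2} = 0
g(6) = mex{0} = 1
g(7) = mex{0,1} = 2
g(8) = mex{0,1,2} = 3
g(9) = mex{0,1,3} = 2
So g(9) = 2.
Stack C is a plain Nim stack of size 3, so its Grundy value is 3.
By the Sprague-Grundy theorem, the Grundy value of a sum of independent games is the XOR of the component values.
Combined value = 3 ⊕ 2 ⊕ 3 = 2.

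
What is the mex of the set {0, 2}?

0 is in the set but 1 is not, so the mex is 1.

1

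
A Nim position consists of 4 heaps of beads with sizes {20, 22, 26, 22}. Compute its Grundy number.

14

In binary:
  10100  (20)
  10110  (22)
  11010  (26)
  10110  (22)
  -----
  01110  (14)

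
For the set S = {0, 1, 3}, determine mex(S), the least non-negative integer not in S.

2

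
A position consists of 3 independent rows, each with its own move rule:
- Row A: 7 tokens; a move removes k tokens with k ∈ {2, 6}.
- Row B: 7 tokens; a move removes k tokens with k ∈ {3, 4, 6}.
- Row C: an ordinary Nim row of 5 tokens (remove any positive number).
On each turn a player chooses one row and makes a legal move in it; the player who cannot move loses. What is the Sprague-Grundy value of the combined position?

6

Grundy values for row A (subtraction set {2, 6}):
k:     0  1  2  3  4  5  6  7
g(k):  0  0  1  1  0  0  1  1
So g(7) = 1.
Build the Grundy sequence for row B with g(k) = mex{g(k−s) : s ∈ {3, 4, 6}, s ≤ k}:
g(0) = mex{} = 0
g(1) = mex{} = 0
g(2) = mex{} = 0
g(3) = mex{0} = 1
g(4) = mex{0} = 1
g(5) = mex{0} = 1
g(6) = mex{0,1} = 2
g(7) = mex{0,1} = 2
So g(7) = 2.
Row C is a plain Nim row of size 5, so its Grundy value is 5.
By the Sprague-Grundy theorem, the Grundy value of a sum of independent games is the XOR of the component values.
Combined value = 1 ⊕ 2 ⊕ 5 = 6.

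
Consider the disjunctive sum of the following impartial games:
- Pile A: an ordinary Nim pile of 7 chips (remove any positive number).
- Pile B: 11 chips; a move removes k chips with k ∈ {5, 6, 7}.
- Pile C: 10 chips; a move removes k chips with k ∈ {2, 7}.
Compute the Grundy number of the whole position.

5

Pile A is a plain Nim pile of size 7, so its Grundy value is 7.
Grundy values for pile B (subtraction set {5, 6, 7}):
k:     0  1  2  3  4  5  6  7  8  9 10 11
g(k):  0  0  0  0  0  1  1  1  1  1  2  2
So g(11) = 2.
Build the Grundy sequence for pile C with g(k) = mex{g(k−s) : s ∈ {2, 7}, s ≤ k}:
g(0) = mex{} = 0
g(1) = mex{} = 0
g(2) = mex{0} = 1
g(3) = mex{0} = 1
g(4) = mex{1} = 0
g(5) = mex{1} = 0
g(6) = mex{0} = 1
g(7) = mex{0} = 1
g(8) = mex{0,1} = 2
g(9) = mex{1} = 0
g(10) = mex{1,2} = 0
So g(10) = 0.
By the Sprague-Grundy theorem, the Grundy value of a sum of independent games is the XOR of the component values.
Combined value = 7 XOR 2 XOR 0 = 5.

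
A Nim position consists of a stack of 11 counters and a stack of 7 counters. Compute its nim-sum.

Nim-sum: 11 XOR 7 = 12.

12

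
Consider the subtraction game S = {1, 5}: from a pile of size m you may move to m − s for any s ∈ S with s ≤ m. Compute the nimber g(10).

0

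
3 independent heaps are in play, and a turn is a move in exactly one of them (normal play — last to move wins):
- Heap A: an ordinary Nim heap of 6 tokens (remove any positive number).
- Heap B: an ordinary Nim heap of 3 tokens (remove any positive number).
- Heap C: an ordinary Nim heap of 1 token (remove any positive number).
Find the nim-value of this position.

Heap A is a plain Nim heap of size 6, so its Grundy value is 6.
Heap B is a plain Nim heap of size 3, so its Grundy value is 3.
Heap C is a plain Nim heap of size 1, so its Grundy value is 1.
By the Sprague-Grundy theorem, the Grundy value of a sum of independent games is the XOR of the component values.
Combined value = 6 ⊕ 3 ⊕ 1 = 4.

4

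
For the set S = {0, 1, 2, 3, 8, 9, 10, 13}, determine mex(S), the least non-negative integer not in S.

4

The values 0, 1, 2, 3 are all present; 4 is the first non-negative integer missing from the set.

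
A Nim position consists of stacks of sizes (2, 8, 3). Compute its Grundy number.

In binary:
  0010  (2)
  1000  (8)
  0011  (3)
  ----
  1001  (9)

9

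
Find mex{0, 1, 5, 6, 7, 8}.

2

The values 0, 1 are all present; 2 is the first non-negative integer missing from the set.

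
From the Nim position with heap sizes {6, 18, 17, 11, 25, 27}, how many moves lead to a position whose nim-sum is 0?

3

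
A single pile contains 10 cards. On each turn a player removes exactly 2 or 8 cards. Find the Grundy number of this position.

0

Build the Grundy sequence with g(k) = mex{g(k−s) : s ∈ {2, 8}, s ≤ k}:
k:     0  1  2  3  4  5  6  7  8  9 10
g(k):  0  0  1  1  0  0  1  1  2  2  0
So g(10) = 0.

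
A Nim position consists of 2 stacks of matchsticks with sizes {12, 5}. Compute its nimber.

Compute the nim-sum pairwise:
12 XOR 5 = 9

9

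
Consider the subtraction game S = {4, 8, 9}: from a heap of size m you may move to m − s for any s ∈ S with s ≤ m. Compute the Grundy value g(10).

2

Compute g(0), g(1), … for moves {4, 8, 9}:
g(0) = mex{} = 0
g(1) = mex{} = 0
g(2) = mex{} = 0
g(3) = mex{} = 0
g(4) = mex{0} = 1
g(5) = mex{0} = 1
g(6) = mex{0} = 1
g(7) = mex{0} = 1
g(8) = mex{0,1} = 2
g(9) = mex{0,1} = 2
g(10) = mex{0,1} = 2
So g(10) = 2.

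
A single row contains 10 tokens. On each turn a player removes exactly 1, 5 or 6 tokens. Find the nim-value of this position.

Compute g(0), g(1), … for moves {1, 5, 6}:
k:     0  1  2  3  4  5  6  7  8  9 10
g(k):  0  1  0  1  0  1  2  3  2  3  2
So g(10) = 2.

2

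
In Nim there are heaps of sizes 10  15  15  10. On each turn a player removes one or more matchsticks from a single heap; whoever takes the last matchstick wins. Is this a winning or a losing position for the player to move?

Losing position

Write each in binary and XOR column by column:
  1010  (10)
  1111  (15)
  1111  (15)
  1010  (10)
  ----
  0000  (0)
The nim-sum is 0, so this is a P-position: the player to move is in a losing position under optimal play.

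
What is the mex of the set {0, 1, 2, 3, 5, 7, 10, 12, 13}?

The values 0, 1, 2, 3 are all present; 4 is the first non-negative integer missing from the set.

4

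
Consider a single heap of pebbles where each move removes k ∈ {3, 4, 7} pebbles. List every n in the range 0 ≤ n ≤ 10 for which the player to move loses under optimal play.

0, 1, 2, 10

Grundy values for subtraction set {3, 4, 7}:
g(0) = mex{} = 0
g(1) = mex{} = 0
g(2) = mex{} = 0
g(3) = mex{0} = 1
g(4) = mex{0} = 1
g(5) = mex{0} = 1
g(6) = mex{0,1} = 2
g(7) = mex{0,1} = 2
g(8) = mex{0,1} = 2
g(9) = mex{0,1,2} = 3
g(10) = mex{1,2} = 0
The P-positions (g = 0) in 0..10 are 0, 1, 2, 10.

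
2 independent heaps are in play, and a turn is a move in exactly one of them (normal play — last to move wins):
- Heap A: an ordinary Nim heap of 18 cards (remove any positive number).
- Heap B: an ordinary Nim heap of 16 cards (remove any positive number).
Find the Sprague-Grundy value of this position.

2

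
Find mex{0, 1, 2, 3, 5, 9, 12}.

The values 0, 1, 2, 3 are all present; 4 is the first non-negative integer missing from the set.

4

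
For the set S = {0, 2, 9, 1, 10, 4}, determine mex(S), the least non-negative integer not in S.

The values 0, 1, 2 are all present; 3 is the first non-negative integer missing from the set.

3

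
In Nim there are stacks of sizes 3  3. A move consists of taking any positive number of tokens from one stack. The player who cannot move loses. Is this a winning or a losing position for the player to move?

Write each in binary and XOR column by column:
  11  (3)
  11  (3)
  --
  00  (0)
The nim-sum is 0, so this is a P-position: the player to move is in a losing position under optimal play.

Losing position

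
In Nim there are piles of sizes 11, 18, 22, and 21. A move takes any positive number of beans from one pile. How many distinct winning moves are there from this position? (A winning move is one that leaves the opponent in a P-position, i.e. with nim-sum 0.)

3

Compute the nim-sum pairwise:
11 ⊕ 18 = 25
25 ⊕ 22 = 15
15 ⊕ 21 = 26
The overall nim-sum is X = 26. A pile of size p has a winning move iff p XOR X < p (reduce it to p XOR X).
  11: 11 XOR 26 = 17 ≥ 11 — no move.
  18: 18 XOR 26 = 8 < 18 — winning move (to 8).
  22: 22 XOR 26 = 12 < 22 — winning move (to 12).
  21: 21 XOR 26 = 15 < 21 — winning move (to 15).
That gives 3 winning moves.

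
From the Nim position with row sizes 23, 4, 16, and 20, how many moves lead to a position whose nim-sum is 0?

3

Nim-sum: 23 ⊕ 4 ⊕ 16 ⊕ 20 = 23.
The overall nim-sum is X = 23. A row of size p has a winning move iff p XOR X < p (reduce it to p XOR X).
  23: 23 XOR 23 = 0 < 23 — winning move (to 0).
  4: 4 XOR 23 = 19 ≥ 4 — no move.
  16: 16 XOR 23 = 7 < 16 — winning move (to 7).
  20: 20 XOR 23 = 3 < 20 — winning move (to 3).
That gives 3 winning moves.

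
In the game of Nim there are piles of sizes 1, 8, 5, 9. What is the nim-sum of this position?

5

Nim-sum: 1 XOR 8 XOR 5 XOR 9 = 5.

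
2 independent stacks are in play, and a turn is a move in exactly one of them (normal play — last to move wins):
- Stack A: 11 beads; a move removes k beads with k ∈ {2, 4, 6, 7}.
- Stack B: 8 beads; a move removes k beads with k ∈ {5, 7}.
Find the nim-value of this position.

0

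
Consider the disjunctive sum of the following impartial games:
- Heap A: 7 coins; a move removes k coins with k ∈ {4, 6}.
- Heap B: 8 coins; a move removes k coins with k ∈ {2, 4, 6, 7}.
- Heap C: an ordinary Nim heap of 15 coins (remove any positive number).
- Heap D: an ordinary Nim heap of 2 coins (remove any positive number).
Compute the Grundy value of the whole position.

For heap A, compute g(0), g(1), … with moves {4, 6}:
k:     0  1  2  3  4  5  6  7
g(k):  0  0  0  0  1  1  1  1
So g(7) = 1.
Build the Grundy sequence for heap B with g(k) = mex{g(k−s) : s ∈ {2, 4, 6, 7}, s ≤ k}:
k:     0  1  2  3  4  5  6  7  8
g(k):  0  0  1  1  2  2  3  3  4
So g(8) = 4.
Heap C is a plain Nim heap of size 15, so its Grundy value is 15.
Heap D is a plain Nim heap of size 2, so its Grundy value is 2.
The value of a disjunctive sum is the nim-sum of the parts.
Combined value = 1 ⊕ 4 ⊕ 15 ⊕ 2 = 8.

8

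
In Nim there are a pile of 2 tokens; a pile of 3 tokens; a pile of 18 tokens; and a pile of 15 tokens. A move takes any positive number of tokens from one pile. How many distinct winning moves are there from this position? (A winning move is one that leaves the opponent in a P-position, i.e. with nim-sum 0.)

1

Nim-sum: 2 ^ 3 ^ 18 ^ 15 = 28.
The overall nim-sum is X = 28. A pile of size p has a winning move iff p XOR X < p (reduce it to p XOR X).
  2: 2 XOR 28 = 30 ≥ 2 — no move.
  3: 3 XOR 28 = 31 ≥ 3 — no move.
  18: 18 XOR 28 = 14 < 18 — winning move (to 14).
  15: 15 XOR 28 = 19 ≥ 15 — no move.
That gives 1 winning move.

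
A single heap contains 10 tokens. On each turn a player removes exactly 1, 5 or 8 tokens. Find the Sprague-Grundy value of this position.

2

Compute g(0), g(1), … for moves {1, 5, 8}:
k:     0  1  2  3  4  5  6  7  8  9 10
g(k):  0  1  0  1  0  1  0  1  2  3  2
So g(10) = 2.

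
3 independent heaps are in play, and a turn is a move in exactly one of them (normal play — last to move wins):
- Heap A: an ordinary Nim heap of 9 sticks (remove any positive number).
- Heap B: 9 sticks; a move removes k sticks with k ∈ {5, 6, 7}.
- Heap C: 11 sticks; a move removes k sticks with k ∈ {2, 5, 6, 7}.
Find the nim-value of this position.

Heap A is a plain Nim heap of size 9, so its Grundy value is 9.
Grundy values for heap B (subtraction set {5, 6, 7}):
g(0) = mex{} = 0
g(1) = mex{} = 0
g(2) = mex{} = 0
g(3) = mex{} = 0
g(4) = mex{} = 0
g(5) = mex{0} = 1
g(6) = mex{0} = 1
g(7) = mex{0} = 1
g(8) = mex{0} = 1
g(9) = mex{0} = 1
So g(9) = 1.
Build the Grundy sequence for heap C with g(k) = mex{g(k−s) : s ∈ {2, 5, 6, 7}, s ≤ k}:
k:     0  1  2  3  4  5  6  7  8  9 10 11
g(k):  0  0  1  1  0  2  1  3  2  2  3  3
So g(11) = 3.
By the Sprague-Grundy theorem, the Grundy value of a sum of independent games is the XOR of the component values.
Combined value = 9 ⊕ 1 ⊕ 3 = 11.

11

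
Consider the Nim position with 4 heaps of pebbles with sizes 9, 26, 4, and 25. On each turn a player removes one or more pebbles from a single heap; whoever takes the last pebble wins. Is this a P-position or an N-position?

Compute the nim-sum pairwise:
9 ⊕ 26 = 19
19 ⊕ 4 = 23
23 ⊕ 25 = 14
The nim-sum is 14 ≠ 0, so this is an N-position: the player to move can win.

N-position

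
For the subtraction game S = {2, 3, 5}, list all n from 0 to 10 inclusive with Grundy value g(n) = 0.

0, 1, 7, 8

Build the Grundy sequence with g(k) = mex{g(k−s) : s ∈ {2, 3, 5}, s ≤ k}:
k:     0  1  2  3  4  5  6  7  8  9 10
g(k):  0  0  1  1  2  2  3  0  0  1  1
The P-positions (g = 0) in 0..10 are 0, 1, 7, 8.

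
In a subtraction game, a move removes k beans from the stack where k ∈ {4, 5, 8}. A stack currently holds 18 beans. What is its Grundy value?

Grundy values for subtraction set {4, 5, 8}:
k:     0  1  2  3  4  5  6  7  8  9 10 11 12 13 14 15 16 17 18
g(k):  0  0  0  0  1  1  1  1  2  2  2  2  0  0  0  0  1  1  1
So g(18) = 1.

1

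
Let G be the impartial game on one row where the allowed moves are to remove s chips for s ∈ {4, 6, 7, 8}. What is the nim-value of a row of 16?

1

Compute g(0), g(1), … for moves {4, 6, 7, 8}:
k:     0  1  2  3  4  5  6  7  8  9 10 11 12 13 14 15 16
g(k):  0  0  0  0  1  1  1  1  2  2  2  2  0  0  0  0  1
So g(16) = 1.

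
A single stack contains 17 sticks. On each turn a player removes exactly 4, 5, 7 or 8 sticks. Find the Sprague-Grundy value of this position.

1

Grundy values for subtraction set {4, 5, 7, 8}:
k:     0  1  2  3  4  5  6  7  8  9 10 11 12 13 14 15 16 17
g(k):  0  0  0  0  1  1  1  1  2  2  2  2  0  0  0  0  1  1
So g(17) = 1.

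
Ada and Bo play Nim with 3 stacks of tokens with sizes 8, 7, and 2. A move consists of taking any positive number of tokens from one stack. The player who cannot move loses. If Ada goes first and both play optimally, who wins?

Ada wins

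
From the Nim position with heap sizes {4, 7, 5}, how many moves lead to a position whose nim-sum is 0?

3

Nim-sum: 4 ^ 7 ^ 5 = 6.
The overall nim-sum is X = 6. A heap of size p has a winning move iff p XOR X < p (reduce it to p XOR X).
  4: 4 XOR 6 = 2 < 4 — winning move (to 2).
  7: 7 XOR 6 = 1 < 7 — winning move (to 1).
  5: 5 XOR 6 = 3 < 5 — winning move (to 3).
That gives 3 winning moves.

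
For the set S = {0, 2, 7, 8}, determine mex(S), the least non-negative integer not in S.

1

0 is in the set but 1 is not, so the mex is 1.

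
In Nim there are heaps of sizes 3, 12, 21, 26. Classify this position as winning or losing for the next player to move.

Losing position

In binary:
  00011  (3)
  01100  (12)
  10101  (21)
  11010  (26)
  -----
  00000  (0)
The nim-sum is 0, so this is a P-position: the player to move is in a losing position under optimal play.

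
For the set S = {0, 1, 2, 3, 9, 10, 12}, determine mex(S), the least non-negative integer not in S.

The values 0, 1, 2, 3 are all present; 4 is the first non-negative integer missing from the set.

4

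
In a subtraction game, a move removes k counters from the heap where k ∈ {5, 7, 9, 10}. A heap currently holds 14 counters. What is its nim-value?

Grundy values for subtraction set {5, 7, 9, 10}:
k:     0  1  2  3  4  5  6  7  8  9 10 11 12 13 14
g(k):  0  0  0  0  0  1  1  1  1  1  2  2  2  2  2
So g(14) = 2.

2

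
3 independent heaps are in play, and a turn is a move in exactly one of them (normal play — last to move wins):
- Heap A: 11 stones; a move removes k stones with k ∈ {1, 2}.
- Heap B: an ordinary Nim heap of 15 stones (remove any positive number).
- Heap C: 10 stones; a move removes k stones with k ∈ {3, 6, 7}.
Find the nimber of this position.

13

Build the Grundy sequence for heap A with g(k) = mex{g(k−s) : s ∈ {1, 2}, s ≤ k}:
k:     0  1  2  3  4  5  6  7  8  9 10 11
g(k):  0  1  2  0  1  2  0  1  2  0  1  2
So g(11) = 2.
Heap B is a plain Nim heap of size 15, so its Grundy value is 15.
Grundy values for heap C (subtraction set {3, 6, 7}):
g(0) = mex{} = 0
g(1) = mex{} = 0
g(2) = mex{} = 0
g(3) = mex{0} = 1
g(4) = mex{0} = 1
g(5) = mex{0} = 1
g(6) = mex{0,1} = 2
g(7) = mex{0,1} = 2
g(8) = mex{0,1} = 2
g(9) = mex{0,1,2} = 3
g(10) = mex{1,2} = 0
So g(10) = 0.
The value of a disjunctive sum is the nim-sum of the parts.
Combined value = 2 ⊕ 15 ⊕ 0 = 13.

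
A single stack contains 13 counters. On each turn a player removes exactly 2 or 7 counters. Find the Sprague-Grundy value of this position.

0

Grundy values for subtraction set {2, 7}:
k:     0  1  2  3  4  5  6  7  8  9 10 11 12 13
g(k):  0  0  1  1  0  0  1  1  2  0  0  1  1  0
So g(13) = 0.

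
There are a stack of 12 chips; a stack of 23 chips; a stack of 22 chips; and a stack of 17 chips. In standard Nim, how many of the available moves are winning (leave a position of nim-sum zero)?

3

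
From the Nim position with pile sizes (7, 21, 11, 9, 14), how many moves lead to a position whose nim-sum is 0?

Nim-sum: 7 ⊕ 21 ⊕ 11 ⊕ 9 ⊕ 14 = 30.
The overall nim-sum is X = 30. A pile of size p has a winning move iff p XOR X < p (reduce it to p XOR X).
  7: 7 XOR 30 = 25 ≥ 7 — no move.
  21: 21 XOR 30 = 11 < 21 — winning move (to 11).
  11: 11 XOR 30 = 21 ≥ 11 — no move.
  9: 9 XOR 30 = 23 ≥ 9 — no move.
  14: 14 XOR 30 = 16 ≥ 14 — no move.
That gives 1 winning move.

1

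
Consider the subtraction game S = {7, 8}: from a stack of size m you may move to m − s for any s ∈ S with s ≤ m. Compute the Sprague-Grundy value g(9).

1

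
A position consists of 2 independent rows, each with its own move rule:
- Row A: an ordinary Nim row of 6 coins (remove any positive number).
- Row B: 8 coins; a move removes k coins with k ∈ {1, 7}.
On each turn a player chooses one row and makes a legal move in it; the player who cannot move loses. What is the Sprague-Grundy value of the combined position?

6

Row A is a plain Nim row of size 6, so its Grundy value is 6.
For row B, compute g(0), g(1), … with moves {1, 7}:
k:     0  1  2  3  4  5  6  7  8
g(k):  0  1  0  1  0  1  0  1  0
So g(8) = 0.
By the Sprague-Grundy theorem, the Grundy value of a sum of independent games is the XOR of the component values.
Combined value = 6 ⊕ 0 = 6.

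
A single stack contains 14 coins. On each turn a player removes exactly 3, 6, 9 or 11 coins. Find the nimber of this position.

0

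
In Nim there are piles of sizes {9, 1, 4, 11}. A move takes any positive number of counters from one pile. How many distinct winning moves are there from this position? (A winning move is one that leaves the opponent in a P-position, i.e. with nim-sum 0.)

1

Compute the nim-sum pairwise:
9 XOR 1 = 8
8 XOR 4 = 12
12 XOR 11 = 7
The overall nim-sum is X = 7. A pile of size p has a winning move iff p XOR X < p (reduce it to p XOR X).
  9: 9 XOR 7 = 14 ≥ 9 — no move.
  1: 1 XOR 7 = 6 ≥ 1 — no move.
  4: 4 XOR 7 = 3 < 4 — winning move (to 3).
  11: 11 XOR 7 = 12 ≥ 11 — no move.
That gives 1 winning move.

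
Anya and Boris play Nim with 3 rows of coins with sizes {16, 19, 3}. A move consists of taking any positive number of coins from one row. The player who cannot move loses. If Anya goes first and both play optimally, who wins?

Compute the nim-sum pairwise:
16 ⊕ 19 = 3
3 ⊕ 3 = 0
The nim-sum is 0, so this is a P-position: the player to move is in a losing position under optimal play; Anya is about to move from it and so loses — Boris wins.

Boris wins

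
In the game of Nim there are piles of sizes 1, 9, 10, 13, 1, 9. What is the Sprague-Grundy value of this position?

Write each in binary and XOR column by column:
  0001  (1)
  1001  (9)
  1010  (10)
  1101  (13)
  0001  (1)
  1001  (9)
  ----
  0111  (7)

7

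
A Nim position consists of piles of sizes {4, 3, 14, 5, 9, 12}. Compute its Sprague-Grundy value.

Compute the nim-sum pairwise:
4 ⊕ 3 = 7
7 ⊕ 14 = 9
9 ⊕ 5 = 12
12 ⊕ 9 = 5
5 ⊕ 12 = 9

9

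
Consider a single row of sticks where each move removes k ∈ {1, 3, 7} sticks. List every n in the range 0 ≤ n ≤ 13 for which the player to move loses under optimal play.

Grundy values for subtraction set {1, 3, 7}:
k:     0  1  2  3  4  5  6  7  8  9 10 11 12 13
g(k):  0  1  0  1  0  1  0  1  0  1  0  1  0  1
The P-positions (g = 0) in 0..13 are 0, 2, 4, 6, 8, 10, 12.

0, 2, 4, 6, 8, 10, 12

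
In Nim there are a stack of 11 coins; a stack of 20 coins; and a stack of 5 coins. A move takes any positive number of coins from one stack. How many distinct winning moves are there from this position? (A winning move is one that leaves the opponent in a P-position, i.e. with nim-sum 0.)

Write each in binary and XOR column by column:
  01011  (11)
  10100  (20)
  00101  (5)
  -----
  11010  (26)
The overall nim-sum is X = 26. A stack of size p has a winning move iff p XOR X < p (reduce it to p XOR X).
  11: 11 XOR 26 = 17 ≥ 11 — no move.
  20: 20 XOR 26 = 14 < 20 — winning move (to 14).
  5: 5 XOR 26 = 31 ≥ 5 — no move.
That gives 1 winning move.

1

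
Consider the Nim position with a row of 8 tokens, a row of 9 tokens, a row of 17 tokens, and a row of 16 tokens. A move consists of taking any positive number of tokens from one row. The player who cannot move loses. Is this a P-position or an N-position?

P-position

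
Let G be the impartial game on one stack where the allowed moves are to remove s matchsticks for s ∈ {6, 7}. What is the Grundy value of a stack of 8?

Grundy values for subtraction set {6, 7}:
g(0) = mex{} = 0
g(1) = mex{} = 0
g(2) = mex{} = 0
g(3) = mex{} = 0
g(4) = mex{} = 0
g(5) = mex{} = 0
g(6) = mex{0} = 1
g(7) = mex{0} = 1
g(8) = mex{0} = 1
So g(8) = 1.

1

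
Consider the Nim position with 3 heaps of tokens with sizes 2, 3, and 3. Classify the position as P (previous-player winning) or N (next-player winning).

N-position

Nim-sum: 2 ^ 3 ^ 3 = 2.
The nim-sum is 2 ≠ 0, so this is an N-position: the player to move can win.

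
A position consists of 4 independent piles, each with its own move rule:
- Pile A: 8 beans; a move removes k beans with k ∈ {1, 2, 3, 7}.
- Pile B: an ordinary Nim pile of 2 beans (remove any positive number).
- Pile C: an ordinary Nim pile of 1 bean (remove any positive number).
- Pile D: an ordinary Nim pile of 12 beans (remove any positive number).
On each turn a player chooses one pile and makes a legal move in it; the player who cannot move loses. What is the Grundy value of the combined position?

15

Grundy values for pile A (subtraction set {1, 2, 3, 7}):
k:     0  1  2  3  4  5  6  7  8
g(k):  0  1  2  3  0  1  2  3  0
So g(8) = 0.
Pile B is a plain Nim pile of size 2, so its Grundy value is 2.
Pile C is a plain Nim pile of size 1, so its Grundy value is 1.
Pile D is a plain Nim pile of size 12, so its Grundy value is 12.
By the Sprague-Grundy theorem, the Grundy value of a sum of independent games is the XOR of the component values.
Combined value = 0 ⊕ 2 ⊕ 1 ⊕ 12 = 15.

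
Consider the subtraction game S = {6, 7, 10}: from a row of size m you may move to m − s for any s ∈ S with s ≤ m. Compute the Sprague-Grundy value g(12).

Build the Grundy sequence with g(k) = mex{g(k−s) : s ∈ {6, 7, 10}, s ≤ k}:
g(0) = mex{} = 0
g(1) = mex{} = 0
g(2) = mex{} = 0
g(3) = mex{} = 0
g(4) = mex{} = 0
g(5) = mex{} = 0
g(6) = mex{0} = 1
g(7) = mex{0} = 1
g(8) = mex{0} = 1
g(9) = mex{0} = 1
g(10) = mex{0} = 1
g(11) = mex{0} = 1
g(12) = mex{0,1} = 2
So g(12) = 2.

2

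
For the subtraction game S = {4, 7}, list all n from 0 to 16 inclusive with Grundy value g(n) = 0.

Build the Grundy sequence with g(k) = mex{g(k−s) : s ∈ {4, 7}, s ≤ k}:
k:     0  1  2  3  4  5  6  7  8  9 10 11 12 13 14 15 16
g(k):  0  0  0  0  1  1  1  1  2  2  2  0  0  0  0  1  1
The P-positions (g = 0) in 0..16 are 0, 1, 2, 3, 11, 12, 13, 14.

0, 1, 2, 3, 11, 12, 13, 14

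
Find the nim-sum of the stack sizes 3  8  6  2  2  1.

12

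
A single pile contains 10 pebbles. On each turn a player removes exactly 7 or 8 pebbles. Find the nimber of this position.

1

Compute g(0), g(1), … for moves {7, 8}:
k:     0  1  2  3  4  5  6  7  8  9 10
g(k):  0  0  0  0  0  0  0  1  1  1  1
So g(10) = 1.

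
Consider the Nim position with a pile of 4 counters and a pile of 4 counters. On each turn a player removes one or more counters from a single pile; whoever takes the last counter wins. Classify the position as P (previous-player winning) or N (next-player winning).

In binary:
  100  (4)
  100  (4)
  ---
  000  (0)
The nim-sum is 0, so this is a P-position: the player to move is in a losing position under optimal play.

P-position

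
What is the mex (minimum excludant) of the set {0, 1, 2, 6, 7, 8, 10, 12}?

The values 0, 1, 2 are all present; 3 is the first non-negative integer missing from the set.

3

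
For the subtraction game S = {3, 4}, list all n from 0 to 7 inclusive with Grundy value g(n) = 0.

Grundy values for subtraction set {3, 4}:
g(0) = mex{} = 0
g(1) = mex{} = 0
g(2) = mex{} = 0
g(3) = mex{0} = 1
g(4) = mex{0} = 1
g(5) = mex{0} = 1
g(6) = mex{0,1} = 2
g(7) = mex{1} = 0
The P-positions (g = 0) in 0..7 are 0, 1, 2, 7.

0, 1, 2, 7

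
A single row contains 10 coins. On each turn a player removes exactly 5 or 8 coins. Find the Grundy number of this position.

2

Build the Grundy sequence with g(k) = mex{g(k−s) : s ∈ {5, 8}, s ≤ k}:
g(0) = mex{} = 0
g(1) = mex{} = 0
g(2) = mex{} = 0
g(3) = mex{} = 0
g(4) = mex{} = 0
g(5) = mex{0} = 1
g(6) = mex{0} = 1
g(7) = mex{0} = 1
g(8) = mex{0} = 1
g(9) = mex{0} = 1
g(10) = mex{0,1} = 2
So g(10) = 2.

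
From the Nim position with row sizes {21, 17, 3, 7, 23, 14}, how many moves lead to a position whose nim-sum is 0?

Nim-sum: 21 XOR 17 XOR 3 XOR 7 XOR 23 XOR 14 = 25.
The overall nim-sum is X = 25. A row of size p has a winning move iff p XOR X < p (reduce it to p XOR X).
  21: 21 XOR 25 = 12 < 21 — winning move (to 12).
  17: 17 XOR 25 = 8 < 17 — winning move (to 8).
  3: 3 XOR 25 = 26 ≥ 3 — no move.
  7: 7 XOR 25 = 30 ≥ 7 — no move.
  23: 23 XOR 25 = 14 < 23 — winning move (to 14).
  14: 14 XOR 25 = 23 ≥ 14 — no move.
That gives 3 winning moves.

3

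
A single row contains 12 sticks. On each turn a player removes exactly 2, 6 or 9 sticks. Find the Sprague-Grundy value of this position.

Compute g(0), g(1), … for moves {2, 6, 9}:
g(0) = mex{} = 0
g(1) = mex{} = 0
g(2) = mex{0} = 1
g(3) = mex{0} = 1
g(4) = mex{1} = 0
g(5) = mex{1} = 0
g(6) = mex{0} = 1
g(7) = mex{0} = 1
g(8) = mex{1} = 0
g(9) = mex{0,1} = 2
g(10) = mex{0} = 1
g(11) = mex{0,1,2} = 3
g(12) = mex{1} = 0
So g(12) = 0.

0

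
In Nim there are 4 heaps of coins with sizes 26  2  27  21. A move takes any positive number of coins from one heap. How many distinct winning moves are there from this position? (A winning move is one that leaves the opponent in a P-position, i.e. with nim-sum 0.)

Nim-sum: 26 XOR 2 XOR 27 XOR 21 = 22.
The overall nim-sum is X = 22. A heap of size p has a winning move iff p XOR X < p (reduce it to p XOR X).
  26: 26 XOR 22 = 12 < 26 — winning move (to 12).
  2: 2 XOR 22 = 20 ≥ 2 — no move.
  27: 27 XOR 22 = 13 < 27 — winning move (to 13).
  21: 21 XOR 22 = 3 < 21 — winning move (to 3).
That gives 3 winning moves.

3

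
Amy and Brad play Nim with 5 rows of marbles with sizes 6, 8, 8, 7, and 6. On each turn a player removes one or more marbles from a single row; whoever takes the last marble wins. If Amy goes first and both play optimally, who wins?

Compute the nim-sum pairwise:
6 ⊕ 8 = 14
14 ⊕ 8 = 6
6 ⊕ 7 = 1
1 ⊕ 6 = 7
The nim-sum is 7 ≠ 0, so this is an N-position: the player to move can win; Amy has a winning move.

Amy wins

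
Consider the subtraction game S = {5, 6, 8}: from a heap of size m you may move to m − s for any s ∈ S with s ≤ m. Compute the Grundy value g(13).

0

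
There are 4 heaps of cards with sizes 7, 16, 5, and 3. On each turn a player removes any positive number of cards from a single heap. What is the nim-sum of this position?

Nim-sum: 7 ⊕ 16 ⊕ 5 ⊕ 3 = 17.

17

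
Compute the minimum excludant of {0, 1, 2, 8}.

3

The values 0, 1, 2 are all present; 3 is the first non-negative integer missing from the set.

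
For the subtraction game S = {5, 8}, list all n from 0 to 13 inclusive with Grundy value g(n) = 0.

0, 1, 2, 3, 4, 13

Compute g(0), g(1), … for moves {5, 8}:
g(0) = mex{} = 0
g(1) = mex{} = 0
g(2) = mex{} = 0
g(3) = mex{} = 0
g(4) = mex{} = 0
g(5) = mex{0} = 1
g(6) = mex{0} = 1
g(7) = mex{0} = 1
g(8) = mex{0} = 1
g(9) = mex{0} = 1
g(10) = mex{0,1} = 2
g(11) = mex{0,1} = 2
g(12) = mex{0,1} = 2
g(13) = mex{1} = 0
The P-positions (g = 0) in 0..13 are 0, 1, 2, 3, 4, 13.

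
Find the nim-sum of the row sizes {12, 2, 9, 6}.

1

In binary:
  1100  (12)
  0010  (2)
  1001  (9)
  0110  (6)
  ----
  0001  (1)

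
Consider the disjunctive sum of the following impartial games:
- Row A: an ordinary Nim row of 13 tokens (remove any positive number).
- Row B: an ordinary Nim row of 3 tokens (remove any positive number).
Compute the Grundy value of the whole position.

14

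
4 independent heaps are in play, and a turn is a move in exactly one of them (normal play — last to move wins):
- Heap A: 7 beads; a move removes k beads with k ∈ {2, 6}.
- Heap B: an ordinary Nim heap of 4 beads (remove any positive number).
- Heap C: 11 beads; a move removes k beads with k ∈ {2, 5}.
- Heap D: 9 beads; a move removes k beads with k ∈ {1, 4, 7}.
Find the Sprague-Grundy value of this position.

4

Grundy values for heap A (subtraction set {2, 6}):
k:     0  1  2  3  4  5  6  7
g(k):  0  0  1  1  0  0  1  1
So g(7) = 1.
Heap B is a plain Nim heap of size 4, so its Grundy value is 4.
Build the Grundy sequence for heap C with g(k) = mex{g(k−s) : s ∈ {2, 5}, s ≤ k}:
g(0) = mex{} = 0
g(1) = mex{} = 0
g(2) = mex{0} = 1
g(3) = mex{0} = 1
g(4) = mex{1} = 0
g(5) = mex{0,1} = 2
g(6) = mex{0} = 1
g(7) = mex{1,2} = 0
g(8) = mex{1} = 0
g(9) = mex{0} = 1
g(10) = mex{0,2} = 1
g(11) = mex{1} = 0
So g(11) = 0.
Grundy values for heap D (subtraction set {1, 4, 7}):
k:     0  1  2  3  4  5  6  7  8  9
g(k):  0  1  0  1  2  0  1  2  0  1
So g(9) = 1.
The value of a disjunctive sum is the nim-sum of the parts.
Combined value = 1 ⊕ 4 ⊕ 0 ⊕ 1 = 4.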